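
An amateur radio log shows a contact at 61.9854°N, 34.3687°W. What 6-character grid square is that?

HP21tx

Add 180° to longitude and 90° to latitude: 145.6313, 151.9854.
Field: lon ⌊145.6313/20⌋ = 7 → H; lat ⌊151.9854/10⌋ = 15 → P.
Square: lon ⌊5.6313/2⌋ = 2; lat ⌊1.9854/1⌋ = 1.
Subsquare: lon ⌊1.6313/0.0833333⌋ = 19 → t; lat ⌊0.9854/0.0416667⌋ = 23 → x.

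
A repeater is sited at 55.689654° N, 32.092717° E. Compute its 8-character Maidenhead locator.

Shift to the Maidenhead origin (180°W, 90°S): lon 212.09272, lat 145.68965.
Field: 212.09272/20 → 10 → K, 145.68965/10 → 14 → O; chars KO.
Square: 12.09272/2 → 6, 5.68965/1 → 5; chars 65.
Subsquare: 0.09272/0.0833333 → 1 → b, 0.68965/0.0416667 → 16 → q; chars bq.
Extended square: 0.00938/0.00833333 → 1, 0.02299/0.00416667 → 5; chars 15.

KO65bq15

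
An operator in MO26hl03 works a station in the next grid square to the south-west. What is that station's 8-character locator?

MO26gl92

Longitude extended square 0; −1 → -1, wraps to 9, carry into subsquare.
Longitude subsquare h = 7; −1 → 6 = g.
Latitude extended square 3; −1 → 2.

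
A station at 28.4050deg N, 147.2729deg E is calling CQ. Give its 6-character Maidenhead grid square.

QL38pj

Shift to the Maidenhead origin (180°W, 90°S): lon 327.2729, lat 118.4050.
Field (20°×10°, letters A–R): lon ⌊327.2729/20⌋ = 16 → Q; lat ⌊118.4050/10⌋ = 11 → L.
Square (2°×1°, digits 0–9): lon ⌊7.2729/2⌋ = 3; lat ⌊8.4050/1⌋ = 8.
Subsquare (5′×2.5′, letters a–x): lon ⌊1.2729/0.0833333⌋ = 15 → p; lat ⌊0.4050/0.0416667⌋ = 9 → j.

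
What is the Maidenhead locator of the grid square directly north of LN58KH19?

Latitude extended square 9; +1 → 10, wraps to 0, carry into subsquare.
Latitude subsquare h = 7; +1 → 8 = i.
The longitude characters are unchanged.

LN58ki10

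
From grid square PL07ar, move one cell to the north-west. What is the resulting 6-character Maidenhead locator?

OL97xs

Longitude subsquare a = 0; −1 → -1, wraps to 23 = x, carry into square.
Longitude square 0; −1 → -1, wraps to 9, carry into field.
Longitude field P = 15; −1 → 14 = O.
Latitude subsquare r = 17; +1 → 18 = s.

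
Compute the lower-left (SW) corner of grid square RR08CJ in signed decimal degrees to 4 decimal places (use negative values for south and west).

88.3750, 160.1667

Field R=17, R=17: +17·20° lon, +17·10° lat → SW at lon 160°, lat 80°.
Square 0, 8: +0·2° lon, +8·1° lat → SW at lon 160°, lat 88°.
Subsquare c=2, j=9: +2·0.0833333° lon, +9·0.0416667° lat → SW at lon 160.167°, lat 88.375°.
latitude 88.3750, longitude 160.1667.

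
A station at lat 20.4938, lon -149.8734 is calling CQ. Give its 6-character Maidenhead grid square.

BL50bl

Add 180° to longitude and 90° to latitude: 30.1266, 110.4938.
Field: lon ⌊30.1266/20⌋ = 1 → B; lat ⌊110.4938/10⌋ = 11 → L.
Square: lon ⌊10.1266/2⌋ = 5; lat ⌊0.4938/1⌋ = 0.
Subsquare: lon ⌊0.1266/0.0833333⌋ = 1 → b; lat ⌊0.4938/0.0416667⌋ = 11 → l.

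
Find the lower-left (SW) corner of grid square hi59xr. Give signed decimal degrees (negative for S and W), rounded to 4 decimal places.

-0.2917, -28.0833

Field H=7, I=8: +7·20° lon, +8·10° lat → SW at lon -40°, lat -10°.
Square 5, 9: +5·2° lon, +9·1° lat → SW at lon -30°, lat -1°.
Subsquare x=23, r=17: +23·0.0833333° lon, +17·0.0416667° lat → SW at lon -28.0833°, lat -0.291667°.
latitude -0.2917, longitude -28.0833.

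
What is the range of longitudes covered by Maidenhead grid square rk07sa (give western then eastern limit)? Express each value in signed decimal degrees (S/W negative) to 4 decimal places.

161.5000, 161.5833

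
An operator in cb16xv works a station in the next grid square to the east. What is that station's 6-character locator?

CB26av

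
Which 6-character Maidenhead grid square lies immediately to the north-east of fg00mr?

Longitude subsquare m = 12; +1 → 13 = n.
Latitude subsquare r = 17; +1 → 18 = s.

FG00ns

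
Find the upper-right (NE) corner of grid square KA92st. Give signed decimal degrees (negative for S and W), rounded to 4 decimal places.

Field K=10, A=0: +10·20° lon, +0·10° lat → SW at lon 20°, lat -90°.
Square 9, 2: +9·2° lon, +2·1° lat → SW at lon 38°, lat -88°.
Subsquare s=18, t=19: +18·0.0833333° lon, +19·0.0416667° lat → SW at lon 39.5°, lat -87.2083°.
Cell spans 0.0833333° lon × 0.0416667° lat. NE corner is SW corner plus one full cell.
latitude -87.1667, longitude 39.5833.

-87.1667, 39.5833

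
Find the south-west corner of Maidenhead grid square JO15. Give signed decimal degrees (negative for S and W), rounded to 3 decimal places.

Field J=9, O=14: +9·20° lon, +14·10° lat → SW at lon 0°, lat 50°.
Square 1, 5: +1·2° lon, +5·1° lat → SW at lon 2°, lat 55°.
latitude 55.000, longitude 2.000.

55.000, 2.000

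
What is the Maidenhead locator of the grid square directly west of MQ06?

LQ96

Longitude square 0; −1 → -1, wraps to 9, carry into field.
Longitude field M = 12; −1 → 11 = L.
The latitude characters are unchanged.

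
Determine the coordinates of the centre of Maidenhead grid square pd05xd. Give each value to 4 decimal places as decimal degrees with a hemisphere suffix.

54.8542° S, 121.9583° E

Field P=15, D=3: +15·20° lon, +3·10° lat → SW at lon 120°, lat -60°.
Square 0, 5: +0·2° lon, +5·1° lat → SW at lon 120°, lat -55°.
Subsquare x=23, d=3: +23·0.0833333° lon, +3·0.0416667° lat → SW at lon 121.917°, lat -54.875°.
Cell spans 0.0833333° lon × 0.0416667° lat. Centre is SW corner plus half of each.
latitude 54.8542° S, longitude 121.9583° E.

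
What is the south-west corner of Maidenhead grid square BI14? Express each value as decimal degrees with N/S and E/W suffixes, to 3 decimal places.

6.000° S, 158.000° W

Field B=1, I=8: +1·20° lon, +8·10° lat → SW at lon -160°, lat -10°.
Square 1, 4: +1·2° lon, +4·1° lat → SW at lon -158°, lat -6°.
latitude 6.000° S, longitude 158.000° W.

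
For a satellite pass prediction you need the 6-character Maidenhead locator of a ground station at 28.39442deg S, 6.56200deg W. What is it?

IG61ro

Shift to the Maidenhead origin (180°W, 90°S): lon 173.4380, lat 61.6056.
Field (20°×10°, letters A–R): 173.4380/20 → 8 → I, 61.6056/10 → 6 → G; chars IG.
Square (2°×1°, digits 0–9): 13.4380/2 → 6, 1.6056/1 → 1; chars 61.
Subsquare (5′×2.5′, letters a–x): 1.4380/0.0833333 → 17 → r, 0.6056/0.0416667 → 14 → o; chars ro.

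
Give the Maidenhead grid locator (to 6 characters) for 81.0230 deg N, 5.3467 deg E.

JR21qa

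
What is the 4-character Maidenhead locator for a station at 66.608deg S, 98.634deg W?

EC03

Shift to the Maidenhead origin (180°W, 90°S): lon 81.37, lat 23.39.
Field (20°×10°, letters A–R): lon ⌊81.37/20⌋ = 4 → E; lat ⌊23.39/10⌋ = 2 → C.
Square (2°×1°, digits 0–9): lon ⌊1.37/2⌋ = 0; lat ⌊3.39/1⌋ = 3.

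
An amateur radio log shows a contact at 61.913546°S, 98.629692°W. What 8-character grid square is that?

EC08qc40

Add 180° to longitude and 90° to latitude: 81.37031, 28.08645.
Field (20°×10°, letters A–R): lon ⌊81.37031/20⌋ = 4 → E; lat ⌊28.08645/10⌋ = 2 → C.
Square (2°×1°, digits 0–9): lon ⌊1.37031/2⌋ = 0; lat ⌊8.08645/1⌋ = 8.
Subsquare (5′×2.5′, letters a–x): lon ⌊1.37031/0.0833333⌋ = 16 → q; lat ⌊0.08645/0.0416667⌋ = 2 → c.
Extended square (30″×15″, digits 0–9): lon ⌊0.03697/0.00833333⌋ = 4; lat ⌊0.00312/0.00416667⌋ = 0.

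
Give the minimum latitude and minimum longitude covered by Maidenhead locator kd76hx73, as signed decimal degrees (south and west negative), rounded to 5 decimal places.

Field K=10, D=3: +10·20° lon, +3·10° lat → SW at lon 20°, lat -60°.
Square 7, 6: +7·2° lon, +6·1° lat → SW at lon 34°, lat -54°.
Subsquare h=7, x=23: +7·0.0833333° lon, +23·0.0416667° lat → SW at lon 34.5833°, lat -53.0417°.
Extended square 7, 3: +7·0.00833333° lon, +3·0.00416667° lat → SW at lon 34.6417°, lat -53.0292°.
latitude -53.02917, longitude 34.64167.

-53.02917, 34.64167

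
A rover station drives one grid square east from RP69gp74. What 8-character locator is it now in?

Longitude extended square 7; +1 → 8.
The latitude characters are unchanged.

RP69gp84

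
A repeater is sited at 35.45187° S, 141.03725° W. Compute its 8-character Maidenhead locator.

BF94ln51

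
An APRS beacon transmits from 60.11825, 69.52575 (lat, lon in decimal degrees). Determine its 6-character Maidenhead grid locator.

MP40sc

Offset from 180°W / 90°S: lon 249.5258°, lat 150.1182°.
Field: lon ⌊249.5258/20⌋ = 12 → M; lat ⌊150.1182/10⌋ = 15 → P.
Square: lon ⌊9.5258/2⌋ = 4; lat ⌊0.1182/1⌋ = 0.
Subsquare: lon ⌊1.5258/0.0833333⌋ = 18 → s; lat ⌊0.1182/0.0416667⌋ = 2 → c.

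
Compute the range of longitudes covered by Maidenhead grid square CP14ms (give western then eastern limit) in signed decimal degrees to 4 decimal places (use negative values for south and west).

Field C=2, P=15: +2·20° lon, +15·10° lat → SW at lon -140°, lat 60°.
Square 1, 4: +1·2° lon, +4·1° lat → SW at lon -138°, lat 64°.
Subsquare m=12, s=18: +12·0.0833333° lon, +18·0.0416667° lat → SW at lon -137°, lat 64.75°.
Cell spans 0.0833333° lon × 0.0416667° lat.
west -137.0000, east -136.9167.

-137.0000, -136.9167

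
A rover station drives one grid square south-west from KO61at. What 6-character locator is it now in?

KO51xs

Longitude subsquare a = 0; −1 → -1, wraps to 23 = x, carry into square.
Longitude square 6; −1 → 5.
Latitude subsquare t = 19; −1 → 18 = s.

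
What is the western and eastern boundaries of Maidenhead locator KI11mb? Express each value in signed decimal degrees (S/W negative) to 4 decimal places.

23.0000, 23.0833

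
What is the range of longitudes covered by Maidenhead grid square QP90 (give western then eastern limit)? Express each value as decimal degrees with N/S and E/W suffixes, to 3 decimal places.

158.000° E, 160.000° E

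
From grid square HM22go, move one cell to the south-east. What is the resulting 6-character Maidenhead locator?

HM22hn

Longitude subsquare g = 6; +1 → 7 = h.
Latitude subsquare o = 14; −1 → 13 = n.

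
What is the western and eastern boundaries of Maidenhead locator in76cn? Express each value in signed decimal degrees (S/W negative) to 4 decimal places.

-5.8333, -5.7500

Field I=8, N=13: +8·20° lon, +13·10° lat → SW at lon -20°, lat 40°.
Square 7, 6: +7·2° lon, +6·1° lat → SW at lon -6°, lat 46°.
Subsquare c=2, n=13: +2·0.0833333° lon, +13·0.0416667° lat → SW at lon -5.83333°, lat 46.5417°.
Cell spans 0.0833333° lon × 0.0416667° lat.
west -5.8333, east -5.7500.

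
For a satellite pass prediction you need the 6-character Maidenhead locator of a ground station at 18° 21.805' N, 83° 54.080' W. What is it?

EK88bi

Add 180° to longitude and 90° to latitude: 96.0987, 108.3634.
Field: 96.0987/20 → 4 → E, 108.3634/10 → 10 → K; chars EK.
Square: 16.0987/2 → 8, 8.3634/1 → 8; chars 88.
Subsquare: 0.0987/0.0833333 → 1 → b, 0.3634/0.0416667 → 8 → i; chars bi.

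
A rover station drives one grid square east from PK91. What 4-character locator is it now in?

QK01

Longitude square 9; +1 → 10, wraps to 0, carry into field.
Longitude field P = 15; +1 → 16 = Q.
The latitude characters are unchanged.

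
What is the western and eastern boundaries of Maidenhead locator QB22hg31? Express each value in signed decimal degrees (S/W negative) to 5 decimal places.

144.60833, 144.61667

Field Q=16, B=1: +16·20° lon, +1·10° lat → SW at lon 140°, lat -80°.
Square 2, 2: +2·2° lon, +2·1° lat → SW at lon 144°, lat -78°.
Subsquare h=7, g=6: +7·0.0833333° lon, +6·0.0416667° lat → SW at lon 144.583°, lat -77.75°.
Extended square 3, 1: +3·0.00833333° lon, +1·0.00416667° lat → SW at lon 144.608°, lat -77.7458°.
Cell spans 0.00833333° lon × 0.00416667° lat.
west 144.60833, east 144.61667.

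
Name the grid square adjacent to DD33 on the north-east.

DD44

Longitude square 3; +1 → 4.
Latitude square 3; +1 → 4.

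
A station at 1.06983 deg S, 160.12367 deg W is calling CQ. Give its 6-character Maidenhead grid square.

AI98ww

Offset from 180°W / 90°S: lon 19.8763°, lat 88.9302°.
Field: lon ⌊19.8763/20⌋ = 0 → A; lat ⌊88.9302/10⌋ = 8 → I.
Square: lon ⌊19.8763/2⌋ = 9; lat ⌊8.9302/1⌋ = 8.
Subsquare: lon ⌊1.8763/0.0833333⌋ = 22 → w; lat ⌊0.9302/0.0416667⌋ = 22 → w.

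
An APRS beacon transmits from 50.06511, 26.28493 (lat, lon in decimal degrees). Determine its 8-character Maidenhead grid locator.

KO30db45

Shift to the Maidenhead origin (180°W, 90°S): lon 206.28493, lat 140.06511.
Field: lon ⌊206.28493/20⌋ = 10 → K; lat ⌊140.06511/10⌋ = 14 → O.
Square: lon ⌊6.28493/2⌋ = 3; lat ⌊0.06511/1⌋ = 0.
Subsquare: lon ⌊0.28493/0.0833333⌋ = 3 → d; lat ⌊0.06511/0.0416667⌋ = 1 → b.
Extended square: lon ⌊0.03493/0.00833333⌋ = 4; lat ⌊0.02344/0.00416667⌋ = 5.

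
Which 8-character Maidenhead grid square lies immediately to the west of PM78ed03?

Longitude extended square 0; −1 → -1, wraps to 9, carry into subsquare.
Longitude subsquare e = 4; −1 → 3 = d.
The latitude characters are unchanged.

PM78dd93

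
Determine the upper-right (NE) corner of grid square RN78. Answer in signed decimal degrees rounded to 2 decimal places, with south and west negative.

Field R=17, N=13: +17·20° lon, +13·10° lat → SW at lon 160°, lat 40°.
Square 7, 8: +7·2° lon, +8·1° lat → SW at lon 174°, lat 48°.
Cell spans 2° lon × 1° lat. NE corner is SW corner plus one full cell.
latitude 49.00, longitude 176.00.

49.00, 176.00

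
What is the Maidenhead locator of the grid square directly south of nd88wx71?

ND88wx70

Latitude extended square 1; −1 → 0.
The longitude characters are unchanged.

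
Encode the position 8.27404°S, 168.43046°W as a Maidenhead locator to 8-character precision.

AI51sr84

Shift to the Maidenhead origin (180°W, 90°S): lon 11.56954, lat 81.72596.
Field: lon ⌊11.56954/20⌋ = 0 → A; lat ⌊81.72596/10⌋ = 8 → I.
Square: lon ⌊11.56954/2⌋ = 5; lat ⌊1.72596/1⌋ = 1.
Subsquare: lon ⌊1.56954/0.0833333⌋ = 18 → s; lat ⌊0.72596/0.0416667⌋ = 17 → r.
Extended square: lon ⌊0.06954/0.00833333⌋ = 8; lat ⌊0.01763/0.00416667⌋ = 4.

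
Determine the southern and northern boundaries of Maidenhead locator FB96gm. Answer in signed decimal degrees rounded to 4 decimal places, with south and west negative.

Field F=5, B=1: +5·20° lon, +1·10° lat → SW at lon -80°, lat -80°.
Square 9, 6: +9·2° lon, +6·1° lat → SW at lon -62°, lat -74°.
Subsquare g=6, m=12: +6·0.0833333° lon, +12·0.0416667° lat → SW at lon -61.5°, lat -73.5°.
Cell spans 0.0833333° lon × 0.0416667° lat.
south -73.5000, north -73.4583.

-73.5000, -73.4583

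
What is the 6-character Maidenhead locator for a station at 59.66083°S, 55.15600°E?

Offset from 180°W / 90°S: lon 235.1560°, lat 30.3392°.
Field: 235.1560/20 → 11 → L, 30.3392/10 → 3 → D; chars LD.
Square: 15.1560/2 → 7, 0.3392/1 → 0; chars 70.
Subsquare: 1.1560/0.0833333 → 13 → n, 0.3392/0.0416667 → 8 → i; chars ni.

LD70ni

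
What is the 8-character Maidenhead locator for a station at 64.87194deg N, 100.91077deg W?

Shift to the Maidenhead origin (180°W, 90°S): lon 79.08923, lat 154.87194.
Field: 79.08923/20 → 3 → D, 154.87194/10 → 15 → P; chars DP.
Square: 19.08923/2 → 9, 4.87194/1 → 4; chars 94.
Subsquare: 1.08923/0.0833333 → 13 → n, 0.87194/0.0416667 → 20 → u; chars nu.
Extended square: 0.00590/0.00833333 → 0, 0.03861/0.00416667 → 9; chars 09.

DP94nu09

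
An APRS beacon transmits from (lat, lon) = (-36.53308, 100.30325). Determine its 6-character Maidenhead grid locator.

OF03dl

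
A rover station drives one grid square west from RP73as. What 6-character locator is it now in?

RP63xs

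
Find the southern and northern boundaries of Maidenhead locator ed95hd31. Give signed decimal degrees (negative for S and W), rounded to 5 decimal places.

Field E=4, D=3: +4·20° lon, +3·10° lat → SW at lon -100°, lat -60°.
Square 9, 5: +9·2° lon, +5·1° lat → SW at lon -82°, lat -55°.
Subsquare h=7, d=3: +7·0.0833333° lon, +3·0.0416667° lat → SW at lon -81.4167°, lat -54.875°.
Extended square 3, 1: +3·0.00833333° lon, +1·0.00416667° lat → SW at lon -81.3917°, lat -54.8708°.
Cell spans 0.00833333° lon × 0.00416667° lat.
south -54.87083, north -54.86667.

-54.87083, -54.86667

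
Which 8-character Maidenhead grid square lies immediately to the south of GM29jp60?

GM29jo69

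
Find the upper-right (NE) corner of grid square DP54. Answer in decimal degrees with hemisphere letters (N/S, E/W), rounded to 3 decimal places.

65.000° N, 108.000° W

Field D=3, P=15: +3·20° lon, +15·10° lat → SW at lon -120°, lat 60°.
Square 5, 4: +5·2° lon, +4·1° lat → SW at lon -110°, lat 64°.
Cell spans 2° lon × 1° lat. NE corner is SW corner plus one full cell.
latitude 65.000° N, longitude 108.000° W.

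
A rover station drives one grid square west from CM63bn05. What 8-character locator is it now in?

CM63an95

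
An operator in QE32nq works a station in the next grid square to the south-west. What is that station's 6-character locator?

QE32mp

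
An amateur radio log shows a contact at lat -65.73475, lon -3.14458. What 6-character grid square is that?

IC84kg

Shift to the Maidenhead origin (180°W, 90°S): lon 176.8554, lat 24.2652.
Field (20°×10°, letters A–R): lon ⌊176.8554/20⌋ = 8 → I; lat ⌊24.2652/10⌋ = 2 → C.
Square (2°×1°, digits 0–9): lon ⌊16.8554/2⌋ = 8; lat ⌊4.2652/1⌋ = 4.
Subsquare (5′×2.5′, letters a–x): lon ⌊0.8554/0.0833333⌋ = 10 → k; lat ⌊0.2652/0.0416667⌋ = 6 → g.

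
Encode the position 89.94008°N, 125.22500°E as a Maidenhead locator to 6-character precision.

PR29ow

Shift to the Maidenhead origin (180°W, 90°S): lon 305.2250, lat 179.9401.
Field (20°×10°, letters A–R): lon ⌊305.2250/20⌋ = 15 → P; lat ⌊179.9401/10⌋ = 17 → R.
Square (2°×1°, digits 0–9): lon ⌊5.2250/2⌋ = 2; lat ⌊9.9401/1⌋ = 9.
Subsquare (5′×2.5′, letters a–x): lon ⌊1.2250/0.0833333⌋ = 14 → o; lat ⌊0.9401/0.0416667⌋ = 22 → w.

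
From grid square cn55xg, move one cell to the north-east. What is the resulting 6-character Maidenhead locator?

Longitude subsquare x = 23; +1 → 24, wraps to 0 = a, carry into square.
Longitude square 5; +1 → 6.
Latitude subsquare g = 6; +1 → 7 = h.

CN65ah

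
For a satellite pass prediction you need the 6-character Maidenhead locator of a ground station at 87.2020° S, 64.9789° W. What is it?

Offset from 180°W / 90°S: lon 115.0211°, lat 2.7980°.
Field: lon ⌊115.0211/20⌋ = 5 → F; lat ⌊2.7980/10⌋ = 0 → A.
Square: lon ⌊15.0211/2⌋ = 7; lat ⌊2.7980/1⌋ = 2.
Subsquare: lon ⌊1.0211/0.0833333⌋ = 12 → m; lat ⌊0.7980/0.0416667⌋ = 19 → t.

FA72mt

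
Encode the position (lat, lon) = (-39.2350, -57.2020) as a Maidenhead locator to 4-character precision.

GF10

Offset from 180°W / 90°S: lon 122.80°, lat 50.77°.
Field: lon ⌊122.80/20⌋ = 6 → G; lat ⌊50.77/10⌋ = 5 → F.
Square: lon ⌊2.80/2⌋ = 1; lat ⌊0.77/1⌋ = 0.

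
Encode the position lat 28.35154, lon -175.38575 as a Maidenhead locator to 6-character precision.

AL28hi

Offset from 180°W / 90°S: lon 4.6142°, lat 118.3515°.
Field: 4.6142/20 → 0 → A, 118.3515/10 → 11 → L; chars AL.
Square: 4.6142/2 → 2, 8.3515/1 → 8; chars 28.
Subsquare: 0.6142/0.0833333 → 7 → h, 0.3515/0.0416667 → 8 → i; chars hi.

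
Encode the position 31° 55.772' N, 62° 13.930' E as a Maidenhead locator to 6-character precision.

MM11cw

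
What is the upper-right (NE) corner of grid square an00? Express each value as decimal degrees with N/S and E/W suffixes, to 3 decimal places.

41.000° N, 178.000° W

Field A=0, N=13: +0·20° lon, +13·10° lat → SW at lon -180°, lat 40°.
Square 0, 0: +0·2° lon, +0·1° lat → SW at lon -180°, lat 40°.
Cell spans 2° lon × 1° lat. NE corner is SW corner plus one full cell.
latitude 41.000° N, longitude 178.000° W.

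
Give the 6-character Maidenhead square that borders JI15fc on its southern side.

JI15fb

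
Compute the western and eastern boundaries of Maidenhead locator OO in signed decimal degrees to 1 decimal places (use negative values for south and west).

100.0, 120.0

Field O=14, O=14: +14·20° lon, +14·10° lat → SW at lon 100°, lat 50°.
Cell spans 20° lon × 10° lat.
west 100.0, east 120.0.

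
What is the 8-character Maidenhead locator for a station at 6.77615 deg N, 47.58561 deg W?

Offset from 180°W / 90°S: lon 132.41439°, lat 96.77615°.
Field (20°×10°, letters A–R): 132.41439/20 → 6 → G, 96.77615/10 → 9 → J; chars GJ.
Square (2°×1°, digits 0–9): 12.41439/2 → 6, 6.77615/1 → 6; chars 66.
Subsquare (5′×2.5′, letters a–x): 0.41439/0.0833333 → 4 → e, 0.77615/0.0416667 → 18 → s; chars es.
Extended square (30″×15″, digits 0–9): 0.08106/0.00833333 → 9, 0.02615/0.00416667 → 6; chars 96.

GJ66es96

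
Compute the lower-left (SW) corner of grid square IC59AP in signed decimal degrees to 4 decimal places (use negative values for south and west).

-60.3750, -10.0000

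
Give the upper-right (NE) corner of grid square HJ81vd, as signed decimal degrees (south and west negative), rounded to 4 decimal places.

1.1667, -22.1667

Field H=7, J=9: +7·20° lon, +9·10° lat → SW at lon -40°, lat 0°.
Square 8, 1: +8·2° lon, +1·1° lat → SW at lon -24°, lat 1°.
Subsquare v=21, d=3: +21·0.0833333° lon, +3·0.0416667° lat → SW at lon -22.25°, lat 1.125°.
Cell spans 0.0833333° lon × 0.0416667° lat. NE corner is SW corner plus one full cell.
latitude 1.1667, longitude -22.1667.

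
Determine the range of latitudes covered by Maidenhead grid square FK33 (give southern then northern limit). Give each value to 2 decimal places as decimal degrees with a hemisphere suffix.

13.00° N, 14.00° N

Field F=5, K=10: +5·20° lon, +10·10° lat → SW at lon -80°, lat 10°.
Square 3, 3: +3·2° lon, +3·1° lat → SW at lon -74°, lat 13°.
Cell spans 2° lon × 1° lat.
south 13.00° N, north 14.00° N.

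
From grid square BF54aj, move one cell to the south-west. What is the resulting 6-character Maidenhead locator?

Longitude subsquare a = 0; −1 → -1, wraps to 23 = x, carry into square.
Longitude square 5; −1 → 4.
Latitude subsquare j = 9; −1 → 8 = i.

BF44xi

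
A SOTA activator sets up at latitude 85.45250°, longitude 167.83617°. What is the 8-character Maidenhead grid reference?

RR35wk08

Offset from 180°W / 90°S: lon 347.83617°, lat 175.45250°.
Field: lon ⌊347.83617/20⌋ = 17 → R; lat ⌊175.45250/10⌋ = 17 → R.
Square: lon ⌊7.83617/2⌋ = 3; lat ⌊5.45250/1⌋ = 5.
Subsquare: lon ⌊1.83617/0.0833333⌋ = 22 → w; lat ⌊0.45250/0.0416667⌋ = 10 → k.
Extended square: lon ⌊0.00284/0.00833333⌋ = 0; lat ⌊0.03583/0.00416667⌋ = 8.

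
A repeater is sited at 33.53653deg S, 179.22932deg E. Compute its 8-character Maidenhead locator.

RF96ol71

Shift to the Maidenhead origin (180°W, 90°S): lon 359.22932, lat 56.46347.
Field (20°×10°, letters A–R): lon ⌊359.22932/20⌋ = 17 → R; lat ⌊56.46347/10⌋ = 5 → F.
Square (2°×1°, digits 0–9): lon ⌊19.22932/2⌋ = 9; lat ⌊6.46347/1⌋ = 6.
Subsquare (5′×2.5′, letters a–x): lon ⌊1.22932/0.0833333⌋ = 14 → o; lat ⌊0.46347/0.0416667⌋ = 11 → l.
Extended square (30″×15″, digits 0–9): lon ⌊0.06265/0.00833333⌋ = 7; lat ⌊0.00514/0.00416667⌋ = 1.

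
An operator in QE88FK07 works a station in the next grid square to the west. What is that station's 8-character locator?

QE88ek97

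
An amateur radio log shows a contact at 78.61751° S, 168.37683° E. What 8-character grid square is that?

RB41ej51

Shift to the Maidenhead origin (180°W, 90°S): lon 348.37683, lat 11.38249.
Field (20°×10°, letters A–R): 348.37683/20 → 17 → R, 11.38249/10 → 1 → B; chars RB.
Square (2°×1°, digits 0–9): 8.37683/2 → 4, 1.38249/1 → 1; chars 41.
Subsquare (5′×2.5′, letters a–x): 0.37683/0.0833333 → 4 → e, 0.38249/0.0416667 → 9 → j; chars ej.
Extended square (30″×15″, digits 0–9): 0.04350/0.00833333 → 5, 0.00749/0.00416667 → 1; chars 51.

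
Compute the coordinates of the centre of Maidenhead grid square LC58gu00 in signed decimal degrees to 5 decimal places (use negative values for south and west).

Field L=11, C=2: +11·20° lon, +2·10° lat → SW at lon 40°, lat -70°.
Square 5, 8: +5·2° lon, +8·1° lat → SW at lon 50°, lat -62°.
Subsquare g=6, u=20: +6·0.0833333° lon, +20·0.0416667° lat → SW at lon 50.5°, lat -61.1667°.
Extended square 0, 0: +0·0.00833333° lon, +0·0.00416667° lat → SW at lon 50.5°, lat -61.1667°.
Cell spans 0.00833333° lon × 0.00416667° lat. Centre is SW corner plus half of each.
latitude -61.16458, longitude 50.50417.

-61.16458, 50.50417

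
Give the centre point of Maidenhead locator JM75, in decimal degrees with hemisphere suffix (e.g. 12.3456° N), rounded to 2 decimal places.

35.50° N, 15.00° E

Field J=9, M=12: +9·20° lon, +12·10° lat → SW at lon 0°, lat 30°.
Square 7, 5: +7·2° lon, +5·1° lat → SW at lon 14°, lat 35°.
Cell spans 2° lon × 1° lat. Centre is SW corner plus half of each.
latitude 35.50° N, longitude 15.00° E.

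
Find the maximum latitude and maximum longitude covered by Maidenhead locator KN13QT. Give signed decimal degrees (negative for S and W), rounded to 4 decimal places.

Field K=10, N=13: +10·20° lon, +13·10° lat → SW at lon 20°, lat 40°.
Square 1, 3: +1·2° lon, +3·1° lat → SW at lon 22°, lat 43°.
Subsquare q=16, t=19: +16·0.0833333° lon, +19·0.0416667° lat → SW at lon 23.3333°, lat 43.7917°.
Cell spans 0.0833333° lon × 0.0416667° lat. NE corner is SW corner plus one full cell.
latitude 43.8333, longitude 23.4167.

43.8333, 23.4167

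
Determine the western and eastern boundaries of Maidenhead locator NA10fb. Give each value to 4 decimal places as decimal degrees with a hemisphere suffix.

Field N=13, A=0: +13·20° lon, +0·10° lat → SW at lon 80°, lat -90°.
Square 1, 0: +1·2° lon, +0·1° lat → SW at lon 82°, lat -90°.
Subsquare f=5, b=1: +5·0.0833333° lon, +1·0.0416667° lat → SW at lon 82.4167°, lat -89.9583°.
Cell spans 0.0833333° lon × 0.0416667° lat.
west 82.4167° E, east 82.5000° E.

82.4167° E, 82.5000° E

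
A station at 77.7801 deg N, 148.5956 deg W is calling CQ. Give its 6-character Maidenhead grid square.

Shift to the Maidenhead origin (180°W, 90°S): lon 31.4044, lat 167.7801.
Field: 31.4044/20 → 1 → B, 167.7801/10 → 16 → Q; chars BQ.
Square: 11.4044/2 → 5, 7.7801/1 → 7; chars 57.
Subsquare: 1.4044/0.0833333 → 16 → q, 0.7801/0.0416667 → 18 → s; chars qs.

BQ57qs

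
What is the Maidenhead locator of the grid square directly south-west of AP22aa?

AP11xx

Longitude subsquare a = 0; −1 → -1, wraps to 23 = x, carry into square.
Longitude square 2; −1 → 1.
Latitude subsquare a = 0; −1 → -1, wraps to 23 = x, carry into square.
Latitude square 2; −1 → 1.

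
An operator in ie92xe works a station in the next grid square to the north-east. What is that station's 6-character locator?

JE02af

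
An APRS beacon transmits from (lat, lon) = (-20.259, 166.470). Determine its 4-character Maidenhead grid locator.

Shift to the Maidenhead origin (180°W, 90°S): lon 346.47, lat 69.74.
Field: lon ⌊346.47/20⌋ = 17 → R; lat ⌊69.74/10⌋ = 6 → G.
Square: lon ⌊6.47/2⌋ = 3; lat ⌊9.74/1⌋ = 9.

RG39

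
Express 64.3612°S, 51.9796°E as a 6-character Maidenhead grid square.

LC55xp

Offset from 180°W / 90°S: lon 231.9796°, lat 25.6388°.
Field (20°×10°, letters A–R): lon ⌊231.9796/20⌋ = 11 → L; lat ⌊25.6388/10⌋ = 2 → C.
Square (2°×1°, digits 0–9): lon ⌊11.9796/2⌋ = 5; lat ⌊5.6388/1⌋ = 5.
Subsquare (5′×2.5′, letters a–x): lon ⌊1.9796/0.0833333⌋ = 23 → x; lat ⌊0.6388/0.0416667⌋ = 15 → p.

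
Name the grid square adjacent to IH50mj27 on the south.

Latitude extended square 7; −1 → 6.
The longitude characters are unchanged.

IH50mj26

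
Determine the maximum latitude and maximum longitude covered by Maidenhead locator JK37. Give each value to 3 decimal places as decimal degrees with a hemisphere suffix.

18.000° N, 8.000° E

Field J=9, K=10: +9·20° lon, +10·10° lat → SW at lon 0°, lat 10°.
Square 3, 7: +3·2° lon, +7·1° lat → SW at lon 6°, lat 17°.
Cell spans 2° lon × 1° lat. NE corner is SW corner plus one full cell.
latitude 18.000° N, longitude 8.000° E.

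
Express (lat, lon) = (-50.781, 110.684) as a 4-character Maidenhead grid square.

OD59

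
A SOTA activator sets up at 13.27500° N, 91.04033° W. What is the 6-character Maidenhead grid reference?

Add 180° to longitude and 90° to latitude: 88.9597, 103.2750.
Field: 88.9597/20 → 4 → E, 103.2750/10 → 10 → K; chars EK.
Square: 8.9597/2 → 4, 3.2750/1 → 3; chars 43.
Subsquare: 0.9597/0.0833333 → 11 → l, 0.2750/0.0416667 → 6 → g; chars lg.

EK43lg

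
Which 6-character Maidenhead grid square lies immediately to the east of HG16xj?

HG26aj

Longitude subsquare x = 23; +1 → 24, wraps to 0 = a, carry into square.
Longitude square 1; +1 → 2.
The latitude characters are unchanged.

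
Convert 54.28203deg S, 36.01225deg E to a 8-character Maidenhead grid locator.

KD85ar12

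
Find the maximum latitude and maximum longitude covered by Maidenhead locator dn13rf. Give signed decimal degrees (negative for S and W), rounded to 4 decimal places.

43.2500, -116.5000

Field D=3, N=13: +3·20° lon, +13·10° lat → SW at lon -120°, lat 40°.
Square 1, 3: +1·2° lon, +3·1° lat → SW at lon -118°, lat 43°.
Subsquare r=17, f=5: +17·0.0833333° lon, +5·0.0416667° lat → SW at lon -116.583°, lat 43.2083°.
Cell spans 0.0833333° lon × 0.0416667° lat. NE corner is SW corner plus one full cell.
latitude 43.2500, longitude -116.5000.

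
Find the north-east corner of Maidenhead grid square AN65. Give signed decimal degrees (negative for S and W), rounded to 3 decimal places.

Field A=0, N=13: +0·20° lon, +13·10° lat → SW at lon -180°, lat 40°.
Square 6, 5: +6·2° lon, +5·1° lat → SW at lon -168°, lat 45°.
Cell spans 2° lon × 1° lat. NE corner is SW corner plus one full cell.
latitude 46.000, longitude -166.000.

46.000, -166.000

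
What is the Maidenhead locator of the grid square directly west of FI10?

FI00

Longitude square 1; −1 → 0.
The latitude characters are unchanged.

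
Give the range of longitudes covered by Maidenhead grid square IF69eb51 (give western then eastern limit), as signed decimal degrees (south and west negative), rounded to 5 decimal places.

-7.62500, -7.61667

Field I=8, F=5: +8·20° lon, +5·10° lat → SW at lon -20°, lat -40°.
Square 6, 9: +6·2° lon, +9·1° lat → SW at lon -8°, lat -31°.
Subsquare e=4, b=1: +4·0.0833333° lon, +1·0.0416667° lat → SW at lon -7.66667°, lat -30.9583°.
Extended square 5, 1: +5·0.00833333° lon, +1·0.00416667° lat → SW at lon -7.625°, lat -30.9542°.
Cell spans 0.00833333° lon × 0.00416667° lat.
west -7.62500, east -7.61667.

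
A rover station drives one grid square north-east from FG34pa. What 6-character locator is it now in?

Longitude subsquare p = 15; +1 → 16 = q.
Latitude subsquare a = 0; +1 → 1 = b.

FG34qb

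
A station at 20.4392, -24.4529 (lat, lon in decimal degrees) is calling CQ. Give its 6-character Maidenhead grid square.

Shift to the Maidenhead origin (180°W, 90°S): lon 155.5471, lat 110.4392.
Field: 155.5471/20 → 7 → H, 110.4392/10 → 11 → L; chars HL.
Square: 15.5471/2 → 7, 0.4392/1 → 0; chars 70.
Subsquare: 1.5471/0.0833333 → 18 → s, 0.4392/0.0416667 → 10 → k; chars sk.

HL70sk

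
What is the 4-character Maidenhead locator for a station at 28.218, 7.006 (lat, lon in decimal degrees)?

Add 180° to longitude and 90° to latitude: 187.01, 118.22.
Field: lon ⌊187.01/20⌋ = 9 → J; lat ⌊118.22/10⌋ = 11 → L.
Square: lon ⌊7.01/2⌋ = 3; lat ⌊8.22/1⌋ = 8.

JL38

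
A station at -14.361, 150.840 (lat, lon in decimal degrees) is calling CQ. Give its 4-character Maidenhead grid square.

Add 180° to longitude and 90° to latitude: 330.84, 75.64.
Field (20°×10°, letters A–R): 330.84/20 → 16 → Q, 75.64/10 → 7 → H; chars QH.
Square (2°×1°, digits 0–9): 10.84/2 → 5, 5.64/1 → 5; chars 55.

QH55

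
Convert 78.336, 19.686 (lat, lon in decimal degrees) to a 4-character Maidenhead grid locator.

JQ98

Offset from 180°W / 90°S: lon 199.69°, lat 168.34°.
Field (20°×10°, letters A–R): 199.69/20 → 9 → J, 168.34/10 → 16 → Q; chars JQ.
Square (2°×1°, digits 0–9): 19.69/2 → 9, 8.34/1 → 8; chars 98.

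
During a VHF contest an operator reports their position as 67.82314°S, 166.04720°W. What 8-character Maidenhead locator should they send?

AC62xe42

Shift to the Maidenhead origin (180°W, 90°S): lon 13.95280, lat 22.17686.
Field: lon ⌊13.95280/20⌋ = 0 → A; lat ⌊22.17686/10⌋ = 2 → C.
Square: lon ⌊13.95280/2⌋ = 6; lat ⌊2.17686/1⌋ = 2.
Subsquare: lon ⌊1.95280/0.0833333⌋ = 23 → x; lat ⌊0.17686/0.0416667⌋ = 4 → e.
Extended square: lon ⌊0.03613/0.00833333⌋ = 4; lat ⌊0.01019/0.00416667⌋ = 2.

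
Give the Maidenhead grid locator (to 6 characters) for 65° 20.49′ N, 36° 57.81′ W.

HP15mi

Add 180° to longitude and 90° to latitude: 143.0365, 155.3415.
Field: 143.0365/20 → 7 → H, 155.3415/10 → 15 → P; chars HP.
Square: 3.0365/2 → 1, 5.3415/1 → 5; chars 15.
Subsquare: 1.0365/0.0833333 → 12 → m, 0.3415/0.0416667 → 8 → i; chars mi.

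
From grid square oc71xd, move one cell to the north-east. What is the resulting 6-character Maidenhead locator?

OC81ae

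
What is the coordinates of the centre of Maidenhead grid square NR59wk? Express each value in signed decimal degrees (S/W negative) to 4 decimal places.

Field N=13, R=17: +13·20° lon, +17·10° lat → SW at lon 80°, lat 80°.
Square 5, 9: +5·2° lon, +9·1° lat → SW at lon 90°, lat 89°.
Subsquare w=22, k=10: +22·0.0833333° lon, +10·0.0416667° lat → SW at lon 91.8333°, lat 89.4167°.
Cell spans 0.0833333° lon × 0.0416667° lat. Centre is SW corner plus half of each.
latitude 89.4375, longitude 91.8750.

89.4375, 91.8750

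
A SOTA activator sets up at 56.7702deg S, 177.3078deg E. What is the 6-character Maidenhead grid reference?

RD83pf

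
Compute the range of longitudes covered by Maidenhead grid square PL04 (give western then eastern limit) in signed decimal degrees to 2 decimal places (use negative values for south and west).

120.00, 122.00

Field P=15, L=11: +15·20° lon, +11·10° lat → SW at lon 120°, lat 20°.
Square 0, 4: +0·2° lon, +4·1° lat → SW at lon 120°, lat 24°.
Cell spans 2° lon × 1° lat.
west 120.00, east 122.00.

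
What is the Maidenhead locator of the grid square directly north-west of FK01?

EK92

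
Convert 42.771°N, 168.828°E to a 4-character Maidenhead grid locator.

Add 180° to longitude and 90° to latitude: 348.83, 132.77.
Field: 348.83/20 → 17 → R, 132.77/10 → 13 → N; chars RN.
Square: 8.83/2 → 4, 2.77/1 → 2; chars 42.

RN42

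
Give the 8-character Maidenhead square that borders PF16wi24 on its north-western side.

PF16wi15

Longitude extended square 2; −1 → 1.
Latitude extended square 4; +1 → 5.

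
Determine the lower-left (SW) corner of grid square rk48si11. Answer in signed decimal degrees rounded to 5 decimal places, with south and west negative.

18.33750, 169.50833

Field R=17, K=10: +17·20° lon, +10·10° lat → SW at lon 160°, lat 10°.
Square 4, 8: +4·2° lon, +8·1° lat → SW at lon 168°, lat 18°.
Subsquare s=18, i=8: +18·0.0833333° lon, +8·0.0416667° lat → SW at lon 169.5°, lat 18.3333°.
Extended square 1, 1: +1·0.00833333° lon, +1·0.00416667° lat → SW at lon 169.508°, lat 18.3375°.
latitude 18.33750, longitude 169.50833.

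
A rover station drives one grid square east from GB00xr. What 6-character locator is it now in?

GB10ar

Longitude subsquare x = 23; +1 → 24, wraps to 0 = a, carry into square.
Longitude square 0; +1 → 1.
The latitude characters are unchanged.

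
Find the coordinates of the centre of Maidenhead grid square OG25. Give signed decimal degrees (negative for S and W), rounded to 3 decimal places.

Field O=14, G=6: +14·20° lon, +6·10° lat → SW at lon 100°, lat -30°.
Square 2, 5: +2·2° lon, +5·1° lat → SW at lon 104°, lat -25°.
Cell spans 2° lon × 1° lat. Centre is SW corner plus half of each.
latitude -24.500, longitude 105.000.

-24.500, 105.000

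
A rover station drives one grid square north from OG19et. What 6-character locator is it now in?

Latitude subsquare t = 19; +1 → 20 = u.
The longitude characters are unchanged.

OG19eu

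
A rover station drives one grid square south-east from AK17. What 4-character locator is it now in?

AK26

Longitude square 1; +1 → 2.
Latitude square 7; −1 → 6.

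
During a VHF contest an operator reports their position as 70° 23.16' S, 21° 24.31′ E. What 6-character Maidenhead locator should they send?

Shift to the Maidenhead origin (180°W, 90°S): lon 201.4052, lat 19.6140.
Field: lon ⌊201.4052/20⌋ = 10 → K; lat ⌊19.6140/10⌋ = 1 → B.
Square: lon ⌊1.4052/2⌋ = 0; lat ⌊9.6140/1⌋ = 9.
Subsquare: lon ⌊1.4052/0.0833333⌋ = 16 → q; lat ⌊0.6140/0.0416667⌋ = 14 → o.

KB09qo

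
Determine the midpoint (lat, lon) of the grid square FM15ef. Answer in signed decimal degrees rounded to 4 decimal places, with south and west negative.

35.2292, -77.6250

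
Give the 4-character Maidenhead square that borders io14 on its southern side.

IO13

Latitude square 4; −1 → 3.
The longitude characters are unchanged.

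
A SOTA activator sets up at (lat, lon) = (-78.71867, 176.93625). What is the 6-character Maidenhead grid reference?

Offset from 180°W / 90°S: lon 356.9362°, lat 11.2813°.
Field: lon ⌊356.9362/20⌋ = 17 → R; lat ⌊11.2813/10⌋ = 1 → B.
Square: lon ⌊16.9362/2⌋ = 8; lat ⌊1.2813/1⌋ = 1.
Subsquare: lon ⌊0.9362/0.0833333⌋ = 11 → l; lat ⌊0.2813/0.0416667⌋ = 6 → g.

RB81lg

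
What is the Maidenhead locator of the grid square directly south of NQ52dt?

Latitude subsquare t = 19; −1 → 18 = s.
The longitude characters are unchanged.

NQ52ds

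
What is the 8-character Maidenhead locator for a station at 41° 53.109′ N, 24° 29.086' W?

Add 180° to longitude and 90° to latitude: 155.51523, 131.88515.
Field: lon ⌊155.51523/20⌋ = 7 → H; lat ⌊131.88515/10⌋ = 13 → N.
Square: lon ⌊15.51523/2⌋ = 7; lat ⌊1.88515/1⌋ = 1.
Subsquare: lon ⌊1.51523/0.0833333⌋ = 18 → s; lat ⌊0.88515/0.0416667⌋ = 21 → v.
Extended square: lon ⌊0.01523/0.00833333⌋ = 1; lat ⌊0.01015/0.00416667⌋ = 2.

HN71sv12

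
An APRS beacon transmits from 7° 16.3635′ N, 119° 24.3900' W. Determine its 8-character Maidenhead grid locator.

DJ07hg15

Offset from 180°W / 90°S: lon 60.59350°, lat 97.27272°.
Field: lon ⌊60.59350/20⌋ = 3 → D; lat ⌊97.27272/10⌋ = 9 → J.
Square: lon ⌊0.59350/2⌋ = 0; lat ⌊7.27272/1⌋ = 7.
Subsquare: lon ⌊0.59350/0.0833333⌋ = 7 → h; lat ⌊0.27272/0.0416667⌋ = 6 → g.
Extended square: lon ⌊0.01017/0.00833333⌋ = 1; lat ⌊0.02272/0.00416667⌋ = 5.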